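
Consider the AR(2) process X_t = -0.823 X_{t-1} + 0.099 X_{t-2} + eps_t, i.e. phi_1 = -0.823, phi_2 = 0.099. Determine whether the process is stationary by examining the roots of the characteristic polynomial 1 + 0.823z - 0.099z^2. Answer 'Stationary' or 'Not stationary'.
\text{Stationary}

The AR(p) characteristic polynomial is P(z) = 1 + 0.823z - 0.099z^2.
Stationarity requires all roots to lie outside the unit circle, i.e. |z| > 1 for every root.
Set 1 + (0.823) z + (-0.099) z^2 = 0, i.e. a z^2 + b z + c = 0 with a = -0.099, b = 0.823, c = 1.
Discriminant D = b^2 - 4ac = (0.823)^2 - 4*(-0.099)*1 = 0.677329 - (-0.396) = 1.073329.
D >= 0, so the roots are real: z = (-b +/- sqrt(D)) / (2a) = (-0.823 +/- 1.036016) / (-0.198).
  z_1 = (-0.823 + 1.036016) / (-0.198) = -1.0758,   |z_1| = 1.0758.
  z_2 = (-0.823 - 1.036016) / (-0.198) = 9.389,   |z_2| = 9.389.
Moduli of all roots: 1.0758, 9.3890.
All moduli strictly greater than 1? Yes.
Verdict: Stationary.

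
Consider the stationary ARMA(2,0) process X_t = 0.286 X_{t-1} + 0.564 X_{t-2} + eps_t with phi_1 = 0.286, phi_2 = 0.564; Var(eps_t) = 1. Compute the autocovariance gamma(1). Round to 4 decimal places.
\gamma(1) = 1.6885

Multiply the model equation by X_{t-k} and take expectations. With theta_0 = psi_0 = 1 and psi_j the MA(infinity) weights, this gives
  gamma(k) - sum_i phi_i gamma(k-i) = c_k,
  c_k = sigma^2 * sum_{j=k..q} theta_j psi_{j-k}   (c_k = 0 for k > q),
using gamma(-m) = gamma(m).
Pure AR (q = 0): c_0 = sigma^2 = 1, c_k = 0 for k >= 1.
Equations for k = 0, 1, 2 (AR order 2, c_2 = 0):
  (E0) gamma(0) = phi_1 gamma(1) + phi_2 gamma(2) + c_0
  (E1) gamma(1) = phi_1 gamma(0) + phi_2 gamma(1) + c_1
  (E2) gamma(2) = phi_1 gamma(1) + phi_2 gamma(0)
From (E1): gamma(1) = A gamma(0) + B with
  A = phi_1 / (1 - phi_2) = 0.286 / 0.436 = 0.655963,   B = c_1 / (1 - phi_2) = 0 / 0.436 = 0.
Insert (E2) into (E0): gamma(0) (1 - phi_2^2) = phi_1 (1 + phi_2) gamma(1) + c_0.
  phi_1 (1 + phi_2) = (0.286)(1.564) = 0.447304,   1 - phi_2^2 = 0.681904.
Replace gamma(1) by A gamma(0) + B and collect gamma(0):
  gamma(0) [0.681904 - (0.447304)(0.655963)] = c_0 = 1
  gamma(0) * 0.388489 = 1
  gamma(0) = 1 / 0.388489 = 2.574076.
  gamma(1) = A gamma(0) = (0.655963)(2.574076) = 1.688499.
Therefore gamma(1) = 1.6885 (to 4 decimal places).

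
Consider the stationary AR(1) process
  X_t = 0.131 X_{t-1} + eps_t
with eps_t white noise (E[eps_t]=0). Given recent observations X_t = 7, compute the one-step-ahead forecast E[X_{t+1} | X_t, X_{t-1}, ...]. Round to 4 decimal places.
E[X_{t+1} \mid \mathcal F_t] = 0.9170

For an AR(p) model X_t = c + sum_i phi_i X_{t-i} + eps_t, the
one-step-ahead conditional mean is
  E[X_{t+1} | X_t, ...] = c + sum_i phi_i X_{t+1-i}.
Substitute known values:
  E[X_{t+1} | ...] = (0.131) * (7)
                   = 0.9170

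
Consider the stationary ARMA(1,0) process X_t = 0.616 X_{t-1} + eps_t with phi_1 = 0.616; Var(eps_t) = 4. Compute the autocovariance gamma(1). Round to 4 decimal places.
\gamma(1) = 3.9707

Multiply the model equation by X_{t-k} and take expectations. With theta_0 = psi_0 = 1 and psi_j the MA(infinity) weights, this gives
  gamma(k) - sum_i phi_i gamma(k-i) = c_k,
  c_k = sigma^2 * sum_{j=k..q} theta_j psi_{j-k}   (c_k = 0 for k > q),
using gamma(-m) = gamma(m).
Pure AR (q = 0): c_0 = sigma^2 = 4, c_k = 0 for k >= 1.
Equations for k = 0 and k = 1 (AR order 1):
  gamma(0) = phi_1 gamma(1) + c_0
  gamma(1) = phi_1 gamma(0) + c_1
Substituting the second into the first: gamma(0) (1 - phi_1^2) = c_0 + phi_1 c_1, so
  gamma(0) = c_0 / (1 - phi_1^2) = 4 / (1 - (0.616)^2) = 4 / 0.620544 = 6.445957.
  gamma(1) = phi_1 gamma(0) = (0.616)(6.445957) = 3.97071.
Therefore gamma(1) = 3.9707 (to 4 decimal places).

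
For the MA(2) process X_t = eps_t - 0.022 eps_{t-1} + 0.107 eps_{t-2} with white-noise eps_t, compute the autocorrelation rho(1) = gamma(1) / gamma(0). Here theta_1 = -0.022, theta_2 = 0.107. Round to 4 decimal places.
\rho(1) = -0.0241

For an MA(q) process with theta_0 = 1, the autocovariance is
  gamma(k) = sigma^2 * sum_{i=0..q-k} theta_i * theta_{i+k},
and rho(k) = gamma(k) / gamma(0). Sigma^2 cancels.
  numerator   = (1)*(-0.022) + (-0.022)*(0.107) = -0.024354.
  denominator = (1)^2 + (-0.022)^2 + (0.107)^2 = 1.011933.
  rho(1) = -0.024354 / 1.011933 = -0.0241.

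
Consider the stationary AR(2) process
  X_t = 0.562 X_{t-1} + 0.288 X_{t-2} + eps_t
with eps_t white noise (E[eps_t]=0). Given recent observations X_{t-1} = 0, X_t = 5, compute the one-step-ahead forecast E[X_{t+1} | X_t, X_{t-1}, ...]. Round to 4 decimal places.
E[X_{t+1} \mid \mathcal F_t] = 2.8100

For an AR(p) model X_t = c + sum_i phi_i X_{t-i} + eps_t, the
one-step-ahead conditional mean is
  E[X_{t+1} | X_t, ...] = c + sum_i phi_i X_{t+1-i}.
Substitute known values:
  E[X_{t+1} | ...] = (0.562) * (5) + (0.288) * (0)
                   = 2.8100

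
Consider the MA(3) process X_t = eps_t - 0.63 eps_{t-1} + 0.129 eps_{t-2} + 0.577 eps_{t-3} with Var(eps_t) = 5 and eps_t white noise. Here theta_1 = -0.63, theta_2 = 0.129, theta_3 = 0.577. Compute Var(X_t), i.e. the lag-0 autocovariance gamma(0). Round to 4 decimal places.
\gamma(0) = 8.7324

For an MA(q) process X_t = eps_t + sum_i theta_i eps_{t-i} with
Var(eps_t) = sigma^2, the variance is
  gamma(0) = sigma^2 * (1 + sum_i theta_i^2).
  sum_i theta_i^2 = (-0.63)^2 + (0.129)^2 + (0.577)^2 = 0.3969 + 0.016641 + 0.332929 = 0.74647.
  gamma(0) = 5 * (1 + 0.74647) = 5 * 1.74647 = 8.73235, which rounds to 8.7324.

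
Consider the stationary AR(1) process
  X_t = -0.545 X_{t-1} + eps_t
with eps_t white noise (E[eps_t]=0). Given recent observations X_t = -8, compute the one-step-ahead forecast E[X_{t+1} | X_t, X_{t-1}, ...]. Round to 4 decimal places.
E[X_{t+1} \mid \mathcal F_t] = 4.3600

For an AR(p) model X_t = c + sum_i phi_i X_{t-i} + eps_t, the
one-step-ahead conditional mean is
  E[X_{t+1} | X_t, ...] = c + sum_i phi_i X_{t+1-i}.
Substitute known values:
  E[X_{t+1} | ...] = (-0.545) * (-8)
                   = 4.3600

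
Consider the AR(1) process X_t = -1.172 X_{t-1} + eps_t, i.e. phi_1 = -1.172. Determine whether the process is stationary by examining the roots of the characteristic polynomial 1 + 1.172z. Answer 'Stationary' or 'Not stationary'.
\text{Not stationary}

The AR(p) characteristic polynomial is P(z) = 1 + 1.172z.
Stationarity requires all roots to lie outside the unit circle, i.e. |z| > 1 for every root.
This is linear in z: 1 + (1.172) z = 0  =>  z = -1/(1.172) = -0.853242,  |z| = 0.853242.
Moduli of all roots: 0.8532.
All moduli strictly greater than 1? No.
Verdict: Not stationary.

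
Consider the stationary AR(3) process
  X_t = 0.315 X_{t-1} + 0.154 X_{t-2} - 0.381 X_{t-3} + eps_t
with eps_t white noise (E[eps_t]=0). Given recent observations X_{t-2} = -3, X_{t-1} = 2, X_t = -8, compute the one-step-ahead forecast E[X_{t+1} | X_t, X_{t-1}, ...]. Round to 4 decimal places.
E[X_{t+1} \mid \mathcal F_t] = -1.0690

For an AR(p) model X_t = c + sum_i phi_i X_{t-i} + eps_t, the
one-step-ahead conditional mean is
  E[X_{t+1} | X_t, ...] = c + sum_i phi_i X_{t+1-i}.
Substitute known values:
  E[X_{t+1} | ...] = (0.315) * (-8) + (0.154) * (2) + (-0.381) * (-3)
                   = -1.0690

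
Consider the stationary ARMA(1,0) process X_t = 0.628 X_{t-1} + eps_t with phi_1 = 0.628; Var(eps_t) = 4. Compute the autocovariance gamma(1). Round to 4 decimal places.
\gamma(1) = 4.1478

Multiply the model equation by X_{t-k} and take expectations. With theta_0 = psi_0 = 1 and psi_j the MA(infinity) weights, this gives
  gamma(k) - sum_i phi_i gamma(k-i) = c_k,
  c_k = sigma^2 * sum_{j=k..q} theta_j psi_{j-k}   (c_k = 0 for k > q),
using gamma(-m) = gamma(m).
Pure AR (q = 0): c_0 = sigma^2 = 4, c_k = 0 for k >= 1.
Equations for k = 0 and k = 1 (AR order 1):
  gamma(0) = phi_1 gamma(1) + c_0
  gamma(1) = phi_1 gamma(0) + c_1
Substituting the second into the first: gamma(0) (1 - phi_1^2) = c_0 + phi_1 c_1, so
  gamma(0) = c_0 / (1 - phi_1^2) = 4 / (1 - (0.628)^2) = 4 / 0.605616 = 6.604845.
  gamma(1) = phi_1 gamma(0) = (0.628)(6.604845) = 4.147843.
Therefore gamma(1) = 4.1478 (to 4 decimal places).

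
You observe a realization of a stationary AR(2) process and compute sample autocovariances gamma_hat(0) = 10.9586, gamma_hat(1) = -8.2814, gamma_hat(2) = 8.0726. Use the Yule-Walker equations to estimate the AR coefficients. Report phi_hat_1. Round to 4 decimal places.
\hat\phi_{1} = -0.4640

The Yule-Walker equations for an AR(p) process read, in matrix form,
  Gamma_p phi = r_p,   with   (Gamma_p)_{ij} = gamma(|i - j|),
                       (r_p)_i = gamma(i),   i,j = 1..p.
Substitute the sample gammas (Toeplitz matrix and right-hand side of size 2):
  Gamma_p = [[10.9586, -8.2814], [-8.2814, 10.9586]]
  r_p     = [-8.2814, 8.0726]
Written out:
  10.9586 phi_1 - 8.2814 phi_2 = -8.2814
  -8.2814 phi_1 + 10.9586 phi_2 = 8.0726
Solve by Cramer's rule:
  det = gamma(0)^2 - gamma(1)^2 = (10.9586)^2 - (-8.2814)^2 = 120.09091396 - 68.58158596 = 51.509328
  phi_hat_1 = [gamma(1) gamma(0) - gamma(1) gamma(2)] / det = [(-8.2814)(10.9586) - (-8.2814)(8.0726)] / 51.509328 = -23.9001204 / 51.509328 = -0.464
  phi_hat_2 = [gamma(0) gamma(2) - gamma(1)^2] / det = [(10.9586)(8.0726) - (-8.2814)^2] / 51.509328 = 19.8828084 / 51.509328 = 0.386
So phi_hat = [-0.4640, 0.3860].
Therefore phi_hat_1 = -0.4640.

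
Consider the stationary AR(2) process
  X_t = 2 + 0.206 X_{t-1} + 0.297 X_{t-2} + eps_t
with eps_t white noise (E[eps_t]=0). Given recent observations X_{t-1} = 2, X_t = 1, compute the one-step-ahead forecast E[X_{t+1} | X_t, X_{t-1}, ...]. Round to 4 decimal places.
E[X_{t+1} \mid \mathcal F_t] = 2.8000

For an AR(p) model X_t = c + sum_i phi_i X_{t-i} + eps_t, the
one-step-ahead conditional mean is
  E[X_{t+1} | X_t, ...] = c + sum_i phi_i X_{t+1-i}.
Substitute known values:
  E[X_{t+1} | ...] = 2 + (0.206) * (1) + (0.297) * (2)
                   = 2.8000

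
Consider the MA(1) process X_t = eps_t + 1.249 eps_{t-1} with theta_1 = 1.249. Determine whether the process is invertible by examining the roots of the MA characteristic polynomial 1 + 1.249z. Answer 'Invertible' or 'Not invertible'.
\text{Not invertible}

The MA(q) characteristic polynomial is P(z) = 1 + 1.249z.
Invertibility requires all roots to lie outside the unit circle, i.e. |z| > 1 for every root.
This is linear in z: 1 + (1.249) z = 0  =>  z = -1/(1.249) = -0.800641,  |z| = 0.800641.
Moduli of all roots: 0.8006.
All moduli strictly greater than 1? No.
Verdict: Not invertible.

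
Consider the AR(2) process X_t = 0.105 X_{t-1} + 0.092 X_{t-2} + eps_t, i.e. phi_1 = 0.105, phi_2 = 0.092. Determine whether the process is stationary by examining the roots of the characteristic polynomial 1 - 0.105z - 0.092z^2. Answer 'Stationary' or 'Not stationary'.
\text{Stationary}

The AR(p) characteristic polynomial is P(z) = 1 - 0.105z - 0.092z^2.
Stationarity requires all roots to lie outside the unit circle, i.e. |z| > 1 for every root.
Set 1 + (-0.105) z + (-0.092) z^2 = 0, i.e. a z^2 + b z + c = 0 with a = -0.092, b = -0.105, c = 1.
Discriminant D = b^2 - 4ac = (-0.105)^2 - 4*(-0.092)*1 = 0.011025 - (-0.368) = 0.379025.
D >= 0, so the roots are real: z = (-b +/- sqrt(D)) / (2a) = (0.105 +/- 0.61565) / (-0.184).
  z_1 = (0.105 + 0.61565) / (-0.184) = -3.9166,   |z_1| = 3.9166.
  z_2 = (0.105 - 0.61565) / (-0.184) = 2.7753,   |z_2| = 2.7753.
Moduli of all roots: 3.9166, 2.7753.
All moduli strictly greater than 1? Yes.
Verdict: Stationary.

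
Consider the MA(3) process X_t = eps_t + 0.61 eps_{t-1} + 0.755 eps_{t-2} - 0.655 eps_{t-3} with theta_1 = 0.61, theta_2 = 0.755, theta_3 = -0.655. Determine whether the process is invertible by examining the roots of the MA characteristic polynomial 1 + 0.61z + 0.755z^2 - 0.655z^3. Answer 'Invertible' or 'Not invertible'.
\text{Not invertible}

The MA(q) characteristic polynomial is P(z) = 1 + 0.61z + 0.755z^2 - 0.655z^3.
Invertibility requires all roots to lie outside the unit circle, i.e. |z| > 1 for every root.
Degree 3: look for a simple real root z0 first, then factor out (1 - z/z0) and solve the remaining quadratic.
Testing z0 = 2: P(2) = 1 + (0.61)(2) + (0.755)(2)^2 + (-0.655)(2)^3
  = 1 + (1.22) + (3.02) + (-5.24) = 0.  So z_0 = 2 is a root, |z_0| = 2.
Divide out the factor (1 - 0.5 z) = (1 - z/z0) (since 1/z0 = 0.5):
  P(z) = (1 - 0.5 z)(1 + (1.11) z + (1.31) z^2)
  [check: z-coef 1.11 - (0.5) = 0.61; z^2-coef 1.31 - (0.5)(1.11) = 0.755; z^3-coef -(0.5)(1.31) = -0.655.]
Remaining roots from the quadratic factor 1 + (1.11) z + (1.31) z^2:
  Set 1 + (1.11) z + (1.31) z^2 = 0, i.e. a z^2 + b z + c = 0 with a = 1.31, b = 1.11, c = 1.
  Discriminant D = b^2 - 4ac = (1.11)^2 - 4*(1.31)*1 = 1.2321 - (5.24) = -4.0079.
  D < 0, so the roots are the complex-conjugate pair z = (-b +/- i sqrt(-D)) / (2a) = -0.4237 +/- 0.7641i.
  For a conjugate pair |z|^2 = z * conj(z) = (product of roots) = c/a = 1/(1.31) = 0.763359, so |z| = sqrt(0.763359) = 0.8737 for both roots.
Moduli of all roots: 2.0000, 0.8737, 0.8737.
All moduli strictly greater than 1? No.
Verdict: Not invertible.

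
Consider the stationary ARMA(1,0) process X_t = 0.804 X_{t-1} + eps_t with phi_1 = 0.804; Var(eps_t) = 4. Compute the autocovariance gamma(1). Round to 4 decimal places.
\gamma(1) = 9.0954

Multiply the model equation by X_{t-k} and take expectations. With theta_0 = psi_0 = 1 and psi_j the MA(infinity) weights, this gives
  gamma(k) - sum_i phi_i gamma(k-i) = c_k,
  c_k = sigma^2 * sum_{j=k..q} theta_j psi_{j-k}   (c_k = 0 for k > q),
using gamma(-m) = gamma(m).
Pure AR (q = 0): c_0 = sigma^2 = 4, c_k = 0 for k >= 1.
Equations for k = 0 and k = 1 (AR order 1):
  gamma(0) = phi_1 gamma(1) + c_0
  gamma(1) = phi_1 gamma(0) + c_1
Substituting the second into the first: gamma(0) (1 - phi_1^2) = c_0 + phi_1 c_1, so
  gamma(0) = c_0 / (1 - phi_1^2) = 4 / (1 - (0.804)^2) = 4 / 0.353584 = 11.312729.
  gamma(1) = phi_1 gamma(0) = (0.804)(11.312729) = 9.095434.
Therefore gamma(1) = 9.0954 (to 4 decimal places).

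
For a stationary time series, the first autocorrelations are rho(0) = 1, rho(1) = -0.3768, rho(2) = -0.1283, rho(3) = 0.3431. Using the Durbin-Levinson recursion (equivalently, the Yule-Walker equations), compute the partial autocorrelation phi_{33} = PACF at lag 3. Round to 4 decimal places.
\phi_{33} = 0.2081

The PACF at lag k is phi_{kk}, the last component of the solution
to the Yule-Walker system G_k phi = r_k where
  (G_k)_{ij} = rho(|i - j|), (r_k)_i = rho(i), i,j = 1..k.
Equivalently, Durbin-Levinson gives phi_{kk} iteratively:
  phi_{11} = rho(1)
  phi_{kk} = [rho(k) - sum_{j=1..k-1} phi_{k-1,j} rho(k-j)]
            / [1 - sum_{j=1..k-1} phi_{k-1,j} rho(j)],
  phi_{k,j} = phi_{k-1,j} - phi_{kk} phi_{k-1,k-j},  j = 1..k-1.
Step k = 1:
  phi_11 = rho(1) = -0.3768.
Step k = 2:
  phi_22 = [rho(2) - phi_11 rho(1)] / [1 - phi_11 rho(1)] = [-0.1283 - (-0.3768)(-0.3768)] / [1 - (-0.3768)(-0.3768)]
         = -0.27027824 / 0.85802176 = -0.315002.
  Update: phi_21 = phi_11 - phi_22 phi_11 = -0.3768 - (-0.315002)(-0.3768) = -0.495493.
Step k = 3:
  phi_33 = [rho(3) - phi_21 rho(2) - phi_22 rho(1)] / [1 - phi_21 rho(1) - phi_22 rho(2)]
    numerator   = 0.3431 - (-0.495493)(-0.1283) - (-0.315002)(-0.3768) = 0.16083569
    denominator = 1 - (-0.495493)(-0.3768) - (-0.315002)(-0.1283) = 0.77288368
  phi_33 = 0.16083569 / 0.77288368 = 0.2081.
Therefore phi_{33} = 0.2081.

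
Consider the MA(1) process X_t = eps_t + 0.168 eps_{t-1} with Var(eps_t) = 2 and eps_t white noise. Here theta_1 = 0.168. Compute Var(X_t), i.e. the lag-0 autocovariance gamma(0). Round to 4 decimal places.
\gamma(0) = 2.0564

For an MA(q) process X_t = eps_t + sum_i theta_i eps_{t-i} with
Var(eps_t) = sigma^2, the variance is
  gamma(0) = sigma^2 * (1 + sum_i theta_i^2).
  sum_i theta_i^2 = (0.168)^2 = 0.028224.
  gamma(0) = 2 * (1 + 0.028224) = 2 * 1.028224 = 2.056448, which rounds to 2.0564.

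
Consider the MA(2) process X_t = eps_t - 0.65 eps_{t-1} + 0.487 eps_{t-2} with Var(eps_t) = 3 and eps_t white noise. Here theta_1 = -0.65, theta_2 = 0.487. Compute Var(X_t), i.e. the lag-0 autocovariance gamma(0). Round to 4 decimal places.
\gamma(0) = 4.9790

For an MA(q) process X_t = eps_t + sum_i theta_i eps_{t-i} with
Var(eps_t) = sigma^2, the variance is
  gamma(0) = sigma^2 * (1 + sum_i theta_i^2).
  sum_i theta_i^2 = (-0.65)^2 + (0.487)^2 = 0.4225 + 0.237169 = 0.659669.
  gamma(0) = 3 * (1 + 0.659669) = 3 * 1.659669 = 4.979007, which rounds to 4.9790.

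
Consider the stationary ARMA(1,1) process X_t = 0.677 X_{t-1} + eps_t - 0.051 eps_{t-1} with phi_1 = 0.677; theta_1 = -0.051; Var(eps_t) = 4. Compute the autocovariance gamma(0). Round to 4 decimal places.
\gamma(0) = 6.8938

Multiply the model equation by X_{t-k} and take expectations. With theta_0 = psi_0 = 1 and psi_j the MA(infinity) weights, this gives
  gamma(k) - sum_i phi_i gamma(k-i) = c_k,
  c_k = sigma^2 * sum_{j=k..q} theta_j psi_{j-k}   (c_k = 0 for k > q),
using gamma(-m) = gamma(m).
psi-weights needed (psi_j = theta_j + sum_i phi_i psi_{j-i}):
  psi_1 = theta_1 + phi_1 = -0.051 + (0.677) = 0.626
Right-hand sides:
  c_0 = sigma^2 (1 + theta_1 psi_1) = 4 * (1 + (-0.051)(0.626)) = 4 * 0.968074 = 3.872296
  c_1 = sigma^2 theta_1 = 4 * (-0.051) = -0.204
  c_2 = 0
Equations for k = 0 and k = 1 (AR order 1):
  gamma(0) = phi_1 gamma(1) + c_0
  gamma(1) = phi_1 gamma(0) + c_1
Substituting the second into the first: gamma(0) (1 - phi_1^2) = c_0 + phi_1 c_1, so
  gamma(0) = (c_0 + phi_1 c_1) / (1 - phi_1^2) = (3.872296 + (0.677)(-0.204)) / (1 - (0.677)^2) = 3.734188 / 0.541671 = 6.89383.
Therefore gamma(0) = 6.8938 (to 4 decimal places).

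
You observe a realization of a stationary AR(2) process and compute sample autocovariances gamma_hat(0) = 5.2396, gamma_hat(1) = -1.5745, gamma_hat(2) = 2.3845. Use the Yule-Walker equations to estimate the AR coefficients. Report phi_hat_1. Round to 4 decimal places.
\hat\phi_{1} = -0.1800

The Yule-Walker equations for an AR(p) process read, in matrix form,
  Gamma_p phi = r_p,   with   (Gamma_p)_{ij} = gamma(|i - j|),
                       (r_p)_i = gamma(i),   i,j = 1..p.
Substitute the sample gammas (Toeplitz matrix and right-hand side of size 2):
  Gamma_p = [[5.2396, -1.5745], [-1.5745, 5.2396]]
  r_p     = [-1.5745, 2.3845]
Written out:
  5.2396 phi_1 - 1.5745 phi_2 = -1.5745
  -1.5745 phi_1 + 5.2396 phi_2 = 2.3845
Solve by Cramer's rule:
  det = gamma(0)^2 - gamma(1)^2 = (5.2396)^2 - (-1.5745)^2 = 27.45340816 - 2.47905025 = 24.97435791
  phi_hat_1 = [gamma(1) gamma(0) - gamma(1) gamma(2)] / det = [(-1.5745)(5.2396) - (-1.5745)(2.3845)] / 24.97435791 = -4.49535495 / 24.97435791 = -0.18
  phi_hat_2 = [gamma(0) gamma(2) - gamma(1)^2] / det = [(5.2396)(2.3845) - (-1.5745)^2] / 24.97435791 = 10.01477595 / 24.97435791 = 0.401
So phi_hat = [-0.1800, 0.4010].
Therefore phi_hat_1 = -0.1800.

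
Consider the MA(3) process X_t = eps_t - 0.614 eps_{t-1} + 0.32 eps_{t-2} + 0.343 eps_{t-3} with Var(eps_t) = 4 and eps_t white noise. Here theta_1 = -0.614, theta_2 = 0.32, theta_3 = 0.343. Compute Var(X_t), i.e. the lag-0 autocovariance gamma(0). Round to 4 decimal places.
\gamma(0) = 6.3882

For an MA(q) process X_t = eps_t + sum_i theta_i eps_{t-i} with
Var(eps_t) = sigma^2, the variance is
  gamma(0) = sigma^2 * (1 + sum_i theta_i^2).
  sum_i theta_i^2 = (-0.614)^2 + (0.32)^2 + (0.343)^2 = 0.376996 + 0.1024 + 0.117649 = 0.597045.
  gamma(0) = 4 * (1 + 0.597045) = 4 * 1.597045 = 6.38818, which rounds to 6.3882.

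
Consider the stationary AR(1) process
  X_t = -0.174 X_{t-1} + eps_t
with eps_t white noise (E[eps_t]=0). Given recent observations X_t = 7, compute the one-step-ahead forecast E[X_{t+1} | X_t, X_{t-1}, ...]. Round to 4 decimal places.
E[X_{t+1} \mid \mathcal F_t] = -1.2180

For an AR(p) model X_t = c + sum_i phi_i X_{t-i} + eps_t, the
one-step-ahead conditional mean is
  E[X_{t+1} | X_t, ...] = c + sum_i phi_i X_{t+1-i}.
Substitute known values:
  E[X_{t+1} | ...] = (-0.174) * (7)
                   = -1.2180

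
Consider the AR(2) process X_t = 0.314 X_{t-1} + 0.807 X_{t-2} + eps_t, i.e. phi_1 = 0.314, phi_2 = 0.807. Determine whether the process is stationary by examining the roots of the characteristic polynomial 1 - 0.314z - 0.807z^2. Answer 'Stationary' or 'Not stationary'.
\text{Not stationary}

The AR(p) characteristic polynomial is P(z) = 1 - 0.314z - 0.807z^2.
Stationarity requires all roots to lie outside the unit circle, i.e. |z| > 1 for every root.
Set 1 + (-0.314) z + (-0.807) z^2 = 0, i.e. a z^2 + b z + c = 0 with a = -0.807, b = -0.314, c = 1.
Discriminant D = b^2 - 4ac = (-0.314)^2 - 4*(-0.807)*1 = 0.098596 - (-3.228) = 3.326596.
D >= 0, so the roots are real: z = (-b +/- sqrt(D)) / (2a) = (0.314 +/- 1.823896) / (-1.614).
  z_1 = (0.314 + 1.823896) / (-1.614) = -1.3246,   |z_1| = 1.3246.
  z_2 = (0.314 - 1.823896) / (-1.614) = 0.9355,   |z_2| = 0.9355.
Moduli of all roots: 1.3246, 0.9355.
All moduli strictly greater than 1? No.
Verdict: Not stationary.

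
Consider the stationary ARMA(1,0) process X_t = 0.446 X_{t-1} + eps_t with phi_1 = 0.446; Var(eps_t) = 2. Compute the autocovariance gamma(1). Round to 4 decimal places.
\gamma(1) = 1.1135

Multiply the model equation by X_{t-k} and take expectations. With theta_0 = psi_0 = 1 and psi_j the MA(infinity) weights, this gives
  gamma(k) - sum_i phi_i gamma(k-i) = c_k,
  c_k = sigma^2 * sum_{j=k..q} theta_j psi_{j-k}   (c_k = 0 for k > q),
using gamma(-m) = gamma(m).
Pure AR (q = 0): c_0 = sigma^2 = 2, c_k = 0 for k >= 1.
Equations for k = 0 and k = 1 (AR order 1):
  gamma(0) = phi_1 gamma(1) + c_0
  gamma(1) = phi_1 gamma(0) + c_1
Substituting the second into the first: gamma(0) (1 - phi_1^2) = c_0 + phi_1 c_1, so
  gamma(0) = c_0 / (1 - phi_1^2) = 2 / (1 - (0.446)^2) = 2 / 0.801084 = 2.496617.
  gamma(1) = phi_1 gamma(0) = (0.446)(2.496617) = 1.113491.
Therefore gamma(1) = 1.1135 (to 4 decimal places).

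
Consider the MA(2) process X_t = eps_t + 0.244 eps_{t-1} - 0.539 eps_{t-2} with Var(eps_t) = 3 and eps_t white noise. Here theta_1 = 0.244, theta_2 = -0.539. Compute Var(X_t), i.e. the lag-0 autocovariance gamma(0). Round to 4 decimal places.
\gamma(0) = 4.0502

For an MA(q) process X_t = eps_t + sum_i theta_i eps_{t-i} with
Var(eps_t) = sigma^2, the variance is
  gamma(0) = sigma^2 * (1 + sum_i theta_i^2).
  sum_i theta_i^2 = (0.244)^2 + (-0.539)^2 = 0.059536 + 0.290521 = 0.350057.
  gamma(0) = 3 * (1 + 0.350057) = 3 * 1.350057 = 4.050171, which rounds to 4.0502.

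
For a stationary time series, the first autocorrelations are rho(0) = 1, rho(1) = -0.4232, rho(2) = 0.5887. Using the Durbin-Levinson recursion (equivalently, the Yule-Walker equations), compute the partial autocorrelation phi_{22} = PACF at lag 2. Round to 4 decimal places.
\phi_{22} = 0.4990

The PACF at lag k is phi_{kk}, the last component of the solution
to the Yule-Walker system G_k phi = r_k where
  (G_k)_{ij} = rho(|i - j|), (r_k)_i = rho(i), i,j = 1..k.
Equivalently, Durbin-Levinson gives phi_{kk} iteratively:
  phi_{11} = rho(1)
  phi_{kk} = [rho(k) - sum_{j=1..k-1} phi_{k-1,j} rho(k-j)]
            / [1 - sum_{j=1..k-1} phi_{k-1,j} rho(j)],
  phi_{k,j} = phi_{k-1,j} - phi_{kk} phi_{k-1,k-j},  j = 1..k-1.
Step k = 1:
  phi_11 = rho(1) = -0.4232.
Step k = 2:
  phi_22 = [rho(2) - phi_11 rho(1)] / [1 - phi_11 rho(1)] = [0.5887 - (-0.4232)(-0.4232)] / [1 - (-0.4232)(-0.4232)]
         = 0.40960176 / 0.82090176 = 0.499.
Therefore phi_{22} = 0.4990.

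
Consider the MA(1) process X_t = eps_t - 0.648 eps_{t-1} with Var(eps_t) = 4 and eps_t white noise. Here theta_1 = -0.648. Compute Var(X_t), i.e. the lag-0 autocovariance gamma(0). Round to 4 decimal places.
\gamma(0) = 5.6796

For an MA(q) process X_t = eps_t + sum_i theta_i eps_{t-i} with
Var(eps_t) = sigma^2, the variance is
  gamma(0) = sigma^2 * (1 + sum_i theta_i^2).
  sum_i theta_i^2 = (-0.648)^2 = 0.419904.
  gamma(0) = 4 * (1 + 0.419904) = 4 * 1.419904 = 5.679616, which rounds to 5.6796.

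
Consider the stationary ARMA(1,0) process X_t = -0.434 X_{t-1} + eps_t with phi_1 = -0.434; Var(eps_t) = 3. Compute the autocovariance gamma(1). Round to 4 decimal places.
\gamma(1) = -1.6042

Multiply the model equation by X_{t-k} and take expectations. With theta_0 = psi_0 = 1 and psi_j the MA(infinity) weights, this gives
  gamma(k) - sum_i phi_i gamma(k-i) = c_k,
  c_k = sigma^2 * sum_{j=k..q} theta_j psi_{j-k}   (c_k = 0 for k > q),
using gamma(-m) = gamma(m).
Pure AR (q = 0): c_0 = sigma^2 = 3, c_k = 0 for k >= 1.
Equations for k = 0 and k = 1 (AR order 1):
  gamma(0) = phi_1 gamma(1) + c_0
  gamma(1) = phi_1 gamma(0) + c_1
Substituting the second into the first: gamma(0) (1 - phi_1^2) = c_0 + phi_1 c_1, so
  gamma(0) = c_0 / (1 - phi_1^2) = 3 / (1 - (-0.434)^2) = 3 / 0.811644 = 3.696202.
  gamma(1) = phi_1 gamma(0) = (-0.434)(3.696202) = -1.604152.
Therefore gamma(1) = -1.6042 (to 4 decimal places).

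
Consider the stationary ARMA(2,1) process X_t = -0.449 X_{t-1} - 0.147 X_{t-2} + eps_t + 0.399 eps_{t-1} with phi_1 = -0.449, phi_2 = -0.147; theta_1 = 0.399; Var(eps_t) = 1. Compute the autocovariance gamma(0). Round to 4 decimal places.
\gamma(0) = 1.0222

Multiply the model equation by X_{t-k} and take expectations. With theta_0 = psi_0 = 1 and psi_j the MA(infinity) weights, this gives
  gamma(k) - sum_i phi_i gamma(k-i) = c_k,
  c_k = sigma^2 * sum_{j=k..q} theta_j psi_{j-k}   (c_k = 0 for k > q),
using gamma(-m) = gamma(m).
psi-weights needed (psi_j = theta_j + sum_i phi_i psi_{j-i}):
  psi_1 = theta_1 + phi_1 = 0.399 + (-0.449) = -0.05
Right-hand sides:
  c_0 = sigma^2 (1 + theta_1 psi_1) = 1 * (1 + (0.399)(-0.05)) = 1 * 0.98005 = 0.98005
  c_1 = sigma^2 theta_1 = 1 * (0.399) = 0.399
  c_2 = 0
Equations for k = 0, 1, 2 (AR order 2, c_2 = 0):
  (E0) gamma(0) = phi_1 gamma(1) + phi_2 gamma(2) + c_0
  (E1) gamma(1) = phi_1 gamma(0) + phi_2 gamma(1) + c_1
  (E2) gamma(2) = phi_1 gamma(1) + phi_2 gamma(0)
From (E1): gamma(1) = A gamma(0) + B with
  A = phi_1 / (1 - phi_2) = -0.449 / 1.147 = -0.391456,   B = c_1 / (1 - phi_2) = 0.399 / 1.147 = 0.347864.
Insert (E2) into (E0): gamma(0) (1 - phi_2^2) = phi_1 (1 + phi_2) gamma(1) + c_0.
  phi_1 (1 + phi_2) = (-0.449)(0.853) = -0.382997,   1 - phi_2^2 = 0.978391.
Replace gamma(1) by A gamma(0) + B and collect gamma(0):
  gamma(0) [0.978391 - (-0.382997)(-0.391456)] = (-0.382997)(0.347864) + 0.98005
  gamma(0) * 0.828465 = 0.846819
  gamma(0) = 0.846819 / 0.828465 = 1.022155.
Therefore gamma(0) = 1.0222 (to 4 decimal places).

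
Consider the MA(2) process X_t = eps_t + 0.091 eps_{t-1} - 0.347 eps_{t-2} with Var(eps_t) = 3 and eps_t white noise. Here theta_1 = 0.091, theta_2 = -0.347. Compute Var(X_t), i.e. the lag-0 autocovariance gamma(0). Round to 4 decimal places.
\gamma(0) = 3.3861

For an MA(q) process X_t = eps_t + sum_i theta_i eps_{t-i} with
Var(eps_t) = sigma^2, the variance is
  gamma(0) = sigma^2 * (1 + sum_i theta_i^2).
  sum_i theta_i^2 = (0.091)^2 + (-0.347)^2 = 0.008281 + 0.120409 = 0.12869.
  gamma(0) = 3 * (1 + 0.12869) = 3 * 1.12869 = 3.38607, which rounds to 3.3861.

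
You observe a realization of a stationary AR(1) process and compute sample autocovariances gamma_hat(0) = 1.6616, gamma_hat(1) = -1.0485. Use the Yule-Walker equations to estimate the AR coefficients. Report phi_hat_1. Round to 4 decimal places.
\hat\phi_{1} = -0.6310

The Yule-Walker equations for an AR(p) process read, in matrix form,
  Gamma_p phi = r_p,   with   (Gamma_p)_{ij} = gamma(|i - j|),
                       (r_p)_i = gamma(i),   i,j = 1..p.
Substitute the sample gammas (Toeplitz matrix and right-hand side of size 1):
  Gamma_p = [[1.6616]]
  r_p     = [-1.0485]
With p = 1 this is the single equation gamma(0) phi_1 = gamma(1):
  phi_hat_1 = gamma(1) / gamma(0) = -1.0485 / 1.6616 = -0.6310.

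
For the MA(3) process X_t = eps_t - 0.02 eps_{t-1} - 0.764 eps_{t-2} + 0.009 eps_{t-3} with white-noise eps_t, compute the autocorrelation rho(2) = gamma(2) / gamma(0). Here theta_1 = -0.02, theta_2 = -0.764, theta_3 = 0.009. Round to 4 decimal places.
\rho(2) = -0.4824

For an MA(q) process with theta_0 = 1, the autocovariance is
  gamma(k) = sigma^2 * sum_{i=0..q-k} theta_i * theta_{i+k},
and rho(k) = gamma(k) / gamma(0). Sigma^2 cancels.
  numerator   = (1)*(-0.764) + (-0.02)*(0.009) = -0.76418.
  denominator = (1)^2 + (-0.02)^2 + (-0.764)^2 + (0.009)^2 = 1.584177.
  rho(2) = -0.76418 / 1.584177 = -0.4824.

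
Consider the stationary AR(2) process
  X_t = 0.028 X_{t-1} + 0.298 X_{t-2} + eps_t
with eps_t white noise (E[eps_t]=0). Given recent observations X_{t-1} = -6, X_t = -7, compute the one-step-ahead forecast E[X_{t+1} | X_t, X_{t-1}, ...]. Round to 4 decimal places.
E[X_{t+1} \mid \mathcal F_t] = -1.9840

For an AR(p) model X_t = c + sum_i phi_i X_{t-i} + eps_t, the
one-step-ahead conditional mean is
  E[X_{t+1} | X_t, ...] = c + sum_i phi_i X_{t+1-i}.
Substitute known values:
  E[X_{t+1} | ...] = (0.028) * (-7) + (0.298) * (-6)
                   = -1.9840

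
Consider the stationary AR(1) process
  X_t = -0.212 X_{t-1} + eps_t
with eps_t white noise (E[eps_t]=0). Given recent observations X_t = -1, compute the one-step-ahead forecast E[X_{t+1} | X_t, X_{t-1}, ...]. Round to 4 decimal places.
E[X_{t+1} \mid \mathcal F_t] = 0.2120

For an AR(p) model X_t = c + sum_i phi_i X_{t-i} + eps_t, the
one-step-ahead conditional mean is
  E[X_{t+1} | X_t, ...] = c + sum_i phi_i X_{t+1-i}.
Substitute known values:
  E[X_{t+1} | ...] = (-0.212) * (-1)
                   = 0.2120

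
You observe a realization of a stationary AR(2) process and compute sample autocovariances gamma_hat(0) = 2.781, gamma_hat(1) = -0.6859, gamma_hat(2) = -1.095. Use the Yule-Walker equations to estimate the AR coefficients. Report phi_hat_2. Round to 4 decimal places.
\hat\phi_{2} = -0.4840

The Yule-Walker equations for an AR(p) process read, in matrix form,
  Gamma_p phi = r_p,   with   (Gamma_p)_{ij} = gamma(|i - j|),
                       (r_p)_i = gamma(i),   i,j = 1..p.
Substitute the sample gammas (Toeplitz matrix and right-hand side of size 2):
  Gamma_p = [[2.781, -0.6859], [-0.6859, 2.781]]
  r_p     = [-0.6859, -1.095]
Written out:
  2.781 phi_1 - 0.6859 phi_2 = -0.6859
  -0.6859 phi_1 + 2.781 phi_2 = -1.095
Solve by Cramer's rule:
  det = gamma(0)^2 - gamma(1)^2 = (2.781)^2 - (-0.6859)^2 = 7.733961 - 0.47045881 = 7.26350219
  phi_hat_1 = [gamma(1) gamma(0) - gamma(1) gamma(2)] / det = [(-0.6859)(2.781) - (-0.6859)(-1.095)] / 7.26350219 = -2.6585484 / 7.26350219 = -0.366
  phi_hat_2 = [gamma(0) gamma(2) - gamma(1)^2] / det = [(2.781)(-1.095) - (-0.6859)^2] / 7.26350219 = -3.51565381 / 7.26350219 = -0.484
So phi_hat = [-0.3660, -0.4840].
Therefore phi_hat_2 = -0.4840.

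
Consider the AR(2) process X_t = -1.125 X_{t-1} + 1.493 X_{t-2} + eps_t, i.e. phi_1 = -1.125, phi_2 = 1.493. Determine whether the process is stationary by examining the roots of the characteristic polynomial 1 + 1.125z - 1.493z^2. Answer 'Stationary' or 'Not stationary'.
\text{Not stationary}

The AR(p) characteristic polynomial is P(z) = 1 + 1.125z - 1.493z^2.
Stationarity requires all roots to lie outside the unit circle, i.e. |z| > 1 for every root.
Set 1 + (1.125) z + (-1.493) z^2 = 0, i.e. a z^2 + b z + c = 0 with a = -1.493, b = 1.125, c = 1.
Discriminant D = b^2 - 4ac = (1.125)^2 - 4*(-1.493)*1 = 1.265625 - (-5.972) = 7.237625.
D >= 0, so the roots are real: z = (-b +/- sqrt(D)) / (2a) = (-1.125 +/- 2.690283) / (-2.986).
  z_1 = (-1.125 + 2.690283) / (-2.986) = -0.5242,   |z_1| = 0.5242.
  z_2 = (-1.125 - 2.690283) / (-2.986) = 1.2777,   |z_2| = 1.2777.
Moduli of all roots: 0.5242, 1.2777.
All moduli strictly greater than 1? No.
Verdict: Not stationary.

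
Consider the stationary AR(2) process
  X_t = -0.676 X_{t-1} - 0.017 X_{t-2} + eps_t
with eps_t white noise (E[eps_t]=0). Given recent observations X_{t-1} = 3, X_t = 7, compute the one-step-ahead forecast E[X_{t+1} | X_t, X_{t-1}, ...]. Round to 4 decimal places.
E[X_{t+1} \mid \mathcal F_t] = -4.7830

For an AR(p) model X_t = c + sum_i phi_i X_{t-i} + eps_t, the
one-step-ahead conditional mean is
  E[X_{t+1} | X_t, ...] = c + sum_i phi_i X_{t+1-i}.
Substitute known values:
  E[X_{t+1} | ...] = (-0.676) * (7) + (-0.017) * (3)
                   = -4.7830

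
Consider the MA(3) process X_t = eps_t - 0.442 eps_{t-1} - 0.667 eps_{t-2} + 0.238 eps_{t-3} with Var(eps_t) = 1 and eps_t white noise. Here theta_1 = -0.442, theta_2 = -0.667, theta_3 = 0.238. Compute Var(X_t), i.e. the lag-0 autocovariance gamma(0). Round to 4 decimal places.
\gamma(0) = 1.6969

For an MA(q) process X_t = eps_t + sum_i theta_i eps_{t-i} with
Var(eps_t) = sigma^2, the variance is
  gamma(0) = sigma^2 * (1 + sum_i theta_i^2).
  sum_i theta_i^2 = (-0.442)^2 + (-0.667)^2 + (0.238)^2 = 0.195364 + 0.444889 + 0.056644 = 0.696897.
  gamma(0) = 1 * (1 + 0.696897) = 1 * 1.696897 = 1.696897, which rounds to 1.6969.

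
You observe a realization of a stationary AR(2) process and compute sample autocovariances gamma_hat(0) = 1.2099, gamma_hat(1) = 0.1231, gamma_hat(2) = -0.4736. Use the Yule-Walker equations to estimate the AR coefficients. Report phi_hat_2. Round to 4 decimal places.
\hat\phi_{2} = -0.4060

The Yule-Walker equations for an AR(p) process read, in matrix form,
  Gamma_p phi = r_p,   with   (Gamma_p)_{ij} = gamma(|i - j|),
                       (r_p)_i = gamma(i),   i,j = 1..p.
Substitute the sample gammas (Toeplitz matrix and right-hand side of size 2):
  Gamma_p = [[1.2099, 0.1231], [0.1231, 1.2099]]
  r_p     = [0.1231, -0.4736]
Written out:
  1.2099 phi_1 + 0.1231 phi_2 = 0.1231
  0.1231 phi_1 + 1.2099 phi_2 = -0.4736
Solve by Cramer's rule:
  det = gamma(0)^2 - gamma(1)^2 = (1.2099)^2 - (0.1231)^2 = 1.46385801 - 0.01515361 = 1.4487044
  phi_hat_1 = [gamma(1) gamma(0) - gamma(1) gamma(2)] / det = [(0.1231)(1.2099) - (0.1231)(-0.4736)] / 1.4487044 = 0.20723885 / 1.4487044 = 0.1431
  phi_hat_2 = [gamma(0) gamma(2) - gamma(1)^2] / det = [(1.2099)(-0.4736) - (0.1231)^2] / 1.4487044 = -0.58816225 / 1.4487044 = -0.406
So phi_hat = [0.1431, -0.4060].
Therefore phi_hat_2 = -0.4060.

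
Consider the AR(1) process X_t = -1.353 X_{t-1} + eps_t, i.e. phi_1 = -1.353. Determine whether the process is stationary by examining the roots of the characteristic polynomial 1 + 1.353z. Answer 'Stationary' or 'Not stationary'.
\text{Not stationary}

The AR(p) characteristic polynomial is P(z) = 1 + 1.353z.
Stationarity requires all roots to lie outside the unit circle, i.e. |z| > 1 for every root.
This is linear in z: 1 + (1.353) z = 0  =>  z = -1/(1.353) = -0.739098,  |z| = 0.739098.
Moduli of all roots: 0.7391.
All moduli strictly greater than 1? No.
Verdict: Not stationary.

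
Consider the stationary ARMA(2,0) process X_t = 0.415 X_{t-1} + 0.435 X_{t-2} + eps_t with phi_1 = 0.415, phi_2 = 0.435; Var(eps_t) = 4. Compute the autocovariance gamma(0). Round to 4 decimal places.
\gamma(0) = 10.7137

Multiply the model equation by X_{t-k} and take expectations. With theta_0 = psi_0 = 1 and psi_j the MA(infinity) weights, this gives
  gamma(k) - sum_i phi_i gamma(k-i) = c_k,
  c_k = sigma^2 * sum_{j=k..q} theta_j psi_{j-k}   (c_k = 0 for k > q),
using gamma(-m) = gamma(m).
Pure AR (q = 0): c_0 = sigma^2 = 4, c_k = 0 for k >= 1.
Equations for k = 0, 1, 2 (AR order 2, c_2 = 0):
  (E0) gamma(0) = phi_1 gamma(1) + phi_2 gamma(2) + c_0
  (E1) gamma(1) = phi_1 gamma(0) + phi_2 gamma(1) + c_1
  (E2) gamma(2) = phi_1 gamma(1) + phi_2 gamma(0)
From (E1): gamma(1) = A gamma(0) + B with
  A = phi_1 / (1 - phi_2) = 0.415 / 0.565 = 0.734513,   B = c_1 / (1 - phi_2) = 0 / 0.565 = 0.
Insert (E2) into (E0): gamma(0) (1 - phi_2^2) = phi_1 (1 + phi_2) gamma(1) + c_0.
  phi_1 (1 + phi_2) = (0.415)(1.435) = 0.595525,   1 - phi_2^2 = 0.810775.
Replace gamma(1) by A gamma(0) + B and collect gamma(0):
  gamma(0) [0.810775 - (0.595525)(0.734513)] = c_0 = 4
  gamma(0) * 0.373354 = 4
  gamma(0) = 4 / 0.373354 = 10.713693.
Therefore gamma(0) = 10.7137 (to 4 decimal places).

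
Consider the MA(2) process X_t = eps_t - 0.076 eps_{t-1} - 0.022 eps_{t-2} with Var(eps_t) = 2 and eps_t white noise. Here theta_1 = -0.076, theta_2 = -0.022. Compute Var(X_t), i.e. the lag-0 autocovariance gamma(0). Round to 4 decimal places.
\gamma(0) = 2.0125

For an MA(q) process X_t = eps_t + sum_i theta_i eps_{t-i} with
Var(eps_t) = sigma^2, the variance is
  gamma(0) = sigma^2 * (1 + sum_i theta_i^2).
  sum_i theta_i^2 = (-0.076)^2 + (-0.022)^2 = 0.005776 + 0.000484 = 0.00626.
  gamma(0) = 2 * (1 + 0.00626) = 2 * 1.00626 = 2.01252, which rounds to 2.0125.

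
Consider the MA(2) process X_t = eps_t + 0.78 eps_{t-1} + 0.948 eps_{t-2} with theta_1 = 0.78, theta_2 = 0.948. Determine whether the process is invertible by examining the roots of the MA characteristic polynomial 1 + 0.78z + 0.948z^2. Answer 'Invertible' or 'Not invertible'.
\text{Invertible}

The MA(q) characteristic polynomial is P(z) = 1 + 0.78z + 0.948z^2.
Invertibility requires all roots to lie outside the unit circle, i.e. |z| > 1 for every root.
Set 1 + (0.78) z + (0.948) z^2 = 0, i.e. a z^2 + b z + c = 0 with a = 0.948, b = 0.78, c = 1.
Discriminant D = b^2 - 4ac = (0.78)^2 - 4*(0.948)*1 = 0.6084 - (3.792) = -3.1836.
D < 0, so the roots are the complex-conjugate pair z = (-b +/- i sqrt(-D)) / (2a) = -0.4114 +/- 0.9411i.
For a conjugate pair |z|^2 = z * conj(z) = (product of roots) = c/a = 1/(0.948) = 1.054852, so |z| = sqrt(1.054852) = 1.0271 for both roots.
Moduli of all roots: 1.0271, 1.0271.
All moduli strictly greater than 1? Yes.
Verdict: Invertible.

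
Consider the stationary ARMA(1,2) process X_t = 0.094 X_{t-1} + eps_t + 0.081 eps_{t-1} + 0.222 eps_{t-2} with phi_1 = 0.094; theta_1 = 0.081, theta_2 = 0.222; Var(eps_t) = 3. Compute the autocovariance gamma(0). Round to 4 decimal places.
\gamma(0) = 3.2640

Multiply the model equation by X_{t-k} and take expectations. With theta_0 = psi_0 = 1 and psi_j the MA(infinity) weights, this gives
  gamma(k) - sum_i phi_i gamma(k-i) = c_k,
  c_k = sigma^2 * sum_{j=k..q} theta_j psi_{j-k}   (c_k = 0 for k > q),
using gamma(-m) = gamma(m).
psi-weights needed (psi_j = theta_j + sum_i phi_i psi_{j-i}):
  psi_1 = theta_1 + phi_1 = 0.081 + (0.094) = 0.175
  psi_2 = theta_2 + phi_1 psi_1 = 0.222 + (0.094)(0.175) = 0.23845
Right-hand sides:
  c_0 = sigma^2 (1 + theta_1 psi_1 + theta_2 psi_2) = 3 * (1 + (0.081)(0.175) + (0.222)(0.23845)) = 3 * 1.067111 = 3.201333
  c_1 = sigma^2 (theta_1 + theta_2 psi_1) = 3 * (0.081 + (0.222)(0.175)) = 0.35955
  c_2 = sigma^2 theta_2 = 3 * (0.222) = 0.666
Equations for k = 0 and k = 1 (AR order 1):
  gamma(0) = phi_1 gamma(1) + c_0
  gamma(1) = phi_1 gamma(0) + c_1
Substituting the second into the first: gamma(0) (1 - phi_1^2) = c_0 + phi_1 c_1, so
  gamma(0) = (c_0 + phi_1 c_1) / (1 - phi_1^2) = (3.201333 + (0.094)(0.35955)) / (1 - (0.094)^2) = 3.23513 / 0.991164 = 3.263971.
Therefore gamma(0) = 3.2640 (to 4 decimal places).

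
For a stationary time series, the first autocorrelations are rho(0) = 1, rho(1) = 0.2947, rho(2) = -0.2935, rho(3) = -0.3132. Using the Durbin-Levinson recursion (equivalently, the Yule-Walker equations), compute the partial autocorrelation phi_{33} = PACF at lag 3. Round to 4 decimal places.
\phi_{33} = -0.0900

The PACF at lag k is phi_{kk}, the last component of the solution
to the Yule-Walker system G_k phi = r_k where
  (G_k)_{ij} = rho(|i - j|), (r_k)_i = rho(i), i,j = 1..k.
Equivalently, Durbin-Levinson gives phi_{kk} iteratively:
  phi_{11} = rho(1)
  phi_{kk} = [rho(k) - sum_{j=1..k-1} phi_{k-1,j} rho(k-j)]
            / [1 - sum_{j=1..k-1} phi_{k-1,j} rho(j)],
  phi_{k,j} = phi_{k-1,j} - phi_{kk} phi_{k-1,k-j},  j = 1..k-1.
Step k = 1:
  phi_11 = rho(1) = 0.2947.
Step k = 2:
  phi_22 = [rho(2) - phi_11 rho(1)] / [1 - phi_11 rho(1)] = [-0.2935 - (0.2947)(0.2947)] / [1 - (0.2947)(0.2947)]
         = -0.38034809 / 0.91315191 = -0.416522.
  Update: phi_21 = phi_11 - phi_22 phi_11 = 0.2947 - (-0.416522)(0.2947) = 0.417449.
Step k = 3:
  phi_33 = [rho(3) - phi_21 rho(2) - phi_22 rho(1)] / [1 - phi_21 rho(1) - phi_22 rho(2)]
    numerator   = -0.3132 - (0.417449)(-0.2935) - (-0.416522)(0.2947) = -0.06792958
    denominator = 1 - (0.417449)(0.2947) - (-0.416522)(-0.2935) = 0.75472847
  phi_33 = -0.06792958 / 0.75472847 = -0.09.
Therefore phi_{33} = -0.0900.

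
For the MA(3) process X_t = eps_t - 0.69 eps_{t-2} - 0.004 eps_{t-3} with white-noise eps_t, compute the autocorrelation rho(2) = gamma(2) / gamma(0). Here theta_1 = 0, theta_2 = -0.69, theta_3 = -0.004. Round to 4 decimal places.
\rho(2) = -0.4674

For an MA(q) process with theta_0 = 1, the autocovariance is
  gamma(k) = sigma^2 * sum_{i=0..q-k} theta_i * theta_{i+k},
and rho(k) = gamma(k) / gamma(0). Sigma^2 cancels.
  numerator   = (1)*(-0.69) + (0)*(-0.004) = -0.69.
  denominator = (1)^2 + (0)^2 + (-0.69)^2 + (-0.004)^2 = 1.476116.
  rho(2) = -0.69 / 1.476116 = -0.4674.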